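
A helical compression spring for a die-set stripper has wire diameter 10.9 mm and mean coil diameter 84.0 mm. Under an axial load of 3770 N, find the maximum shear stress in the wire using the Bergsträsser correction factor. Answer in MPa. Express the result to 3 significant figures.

Spring index C = D/d = 84.0/10.9 = 7.7064
K_B = (4C+2)/(4C−3) = 32.826/27.826 = 1.1797
τ₀ = 8FD/(πd³) = 8·3770·84.0/(π·10.9³) = 2.53344e+06/4068.5 = 622.7 MPa
τ_max = K·τ₀ = 1.1797 × 622.7 = 734.6 MPa

735 MPa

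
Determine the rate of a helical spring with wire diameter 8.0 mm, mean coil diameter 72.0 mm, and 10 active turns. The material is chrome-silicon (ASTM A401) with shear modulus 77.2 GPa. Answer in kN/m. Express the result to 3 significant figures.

k = Gd⁴/(8D³N_a) = (77.2×10³ × 8.0⁴) / (8 × 72.0³ × 10)
  = 3.16211e+08 / 2.98598e+07 = 10.59 N/mm

10.6 kN/m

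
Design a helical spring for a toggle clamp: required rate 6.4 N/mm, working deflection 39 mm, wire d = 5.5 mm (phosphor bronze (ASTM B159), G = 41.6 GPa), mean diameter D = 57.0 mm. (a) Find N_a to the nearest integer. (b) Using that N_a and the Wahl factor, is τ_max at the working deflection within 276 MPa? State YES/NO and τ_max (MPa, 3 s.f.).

(a) 4 coils; (b) YES, τ_max = 249 MPa

N_a = Gd⁴/(8D³k) = (41.6×10³)(5.5⁴)/(8·57.0³·6.4) = 4.015 → N_a = 4
Actual rate k = Gd⁴/(8D³·4) = 6.4235 N/mm
Working load F = kδ = 6.4235·39 = 250.52 N
C = 57.0/5.5 = 10.3636; K_W = (4C−1)/(4C−4)+0.615/C = 1.1394
τ_max = K_W·8FD/(πd³) = 1.1394·218.56 = 249.03 MPa
τ_max ≤ 276 MPa → acceptable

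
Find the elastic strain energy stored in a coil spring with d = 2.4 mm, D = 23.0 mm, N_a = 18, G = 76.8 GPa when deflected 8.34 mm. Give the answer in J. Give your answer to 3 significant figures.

0.0506 J

k = Gd⁴/(8D³N_a) = (76.8×10³)(2.4⁴)/(8·23.0³·18) = 1.4543 N/mm
U = ½kδ² = 0.5 × 1.4543 × 8.34² = 50.578 N·mm = 0.050578 J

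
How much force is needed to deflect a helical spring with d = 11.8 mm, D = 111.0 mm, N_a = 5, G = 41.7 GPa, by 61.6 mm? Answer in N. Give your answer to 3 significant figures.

k = Gd⁴/(8D³N_a) = (41.7×10³)(11.8⁴)/(8·111.0³·5) = 14.779 N/mm
F = k·δ = 14.779 × 61.6 = 910.37 N

910 N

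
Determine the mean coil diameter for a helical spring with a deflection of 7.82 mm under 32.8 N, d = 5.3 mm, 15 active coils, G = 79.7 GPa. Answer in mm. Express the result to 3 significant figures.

Required rate k = F/δ = 32.8/7.82 = 4.1944 N/mm
D = (Gd⁴/(8N_a·k))^(1/3) = (79.7×10³·5.3⁴/(8·15·4.1944))^(1/3)
  = (124943)^(1/3) = 49.9925 mm

50.0 mm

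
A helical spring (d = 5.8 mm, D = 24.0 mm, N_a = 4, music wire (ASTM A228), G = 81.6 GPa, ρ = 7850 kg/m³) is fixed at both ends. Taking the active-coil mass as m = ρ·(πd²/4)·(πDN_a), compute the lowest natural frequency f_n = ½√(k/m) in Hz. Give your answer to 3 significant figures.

913 Hz

k = Gd⁴/(8D³N_a) = (81.6×10³)(5.8⁴)/(8·24.0³·4) = 208.75 N/mm = 2.0875e+05 N/m
Wire length L = πDN_a = π·24.0·4 = 301.59 mm
m = ρ·(πd²/4)·L = 7850 × 26.421×10⁻⁶ m² × 0.30159 m = 0.062551 kg
f_n = ½√(k/m) = 0.5·√(2.0875e+05/0.062551) = 0.5·√(3.3372e+06) = 913.4 Hz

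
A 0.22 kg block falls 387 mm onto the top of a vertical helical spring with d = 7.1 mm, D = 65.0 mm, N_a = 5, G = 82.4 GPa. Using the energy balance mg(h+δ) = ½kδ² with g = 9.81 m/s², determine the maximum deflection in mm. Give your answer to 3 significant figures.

k = Gd⁴/(8D³N_a) = (82.4×10³)(7.1⁴)/(8·65.0³·5) = 19.062 N/mm
W = mg = 0.22 × 9.81 = 2.1582 N
½kδ² − Wδ − Wh = 0 → δ = (W + √(W² + 2kWh))/k
δ = (2.1582 + √(4.6578 + 31841.5))/19.062 = (2.1582 + 178.45)/19.062 = 9.4752 mm

9.48 mm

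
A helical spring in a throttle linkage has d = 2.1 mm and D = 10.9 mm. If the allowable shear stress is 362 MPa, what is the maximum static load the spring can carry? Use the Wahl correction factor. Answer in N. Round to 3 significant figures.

93.1 N

C = D/d = 10.9/2.1 = 5.1905
K_W = (4C−1)/(4C−4) + 0.615/C = 19.762/16.762 + 0.1185 = 1.2975
τ_max = K·8FD/(πd³) → F_max = τ_allow·πd³/(8DK)
F_max = 362·π·2.1³/(8·10.9·1.2975) = 10532/113.14 = 93.09 N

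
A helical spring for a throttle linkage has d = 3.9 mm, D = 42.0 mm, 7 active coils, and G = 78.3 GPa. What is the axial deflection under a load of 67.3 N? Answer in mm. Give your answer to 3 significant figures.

15.4 mm

k = Gd⁴/(8D³N_a) = (78.3×10³)(3.9⁴)/(8·42.0³·7) = 4.366 N/mm
δ = F/k = 67.3 / 4.366 = 15.415 mm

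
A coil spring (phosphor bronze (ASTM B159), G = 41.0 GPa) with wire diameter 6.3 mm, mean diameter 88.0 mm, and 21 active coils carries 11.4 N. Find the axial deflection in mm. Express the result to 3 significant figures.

k = Gd⁴/(8D³N_a) = (41.0×10³)(6.3⁴)/(8·88.0³·21) = 0.56414 N/mm
δ = F/k = 11.4 / 0.56414 = 20.208 mm

20.2 mm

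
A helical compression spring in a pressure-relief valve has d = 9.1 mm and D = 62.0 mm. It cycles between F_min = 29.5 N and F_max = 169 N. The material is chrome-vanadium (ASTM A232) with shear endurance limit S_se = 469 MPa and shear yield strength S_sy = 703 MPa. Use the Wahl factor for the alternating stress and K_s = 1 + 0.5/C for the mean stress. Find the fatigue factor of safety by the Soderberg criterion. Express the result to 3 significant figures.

14.3

C = D/d = 62.0/9.1 = 6.8132; K_W = (4C−1)/(4C−4)+0.615/C = 1.2193; K_s = 1+0.5/C = 1.0734
F_a = (F_max−F_min)/2 = 69.75 N; F_m = (F_max+F_min)/2 = 99.25 N
τ_a = K_W·8F_aD/(πd³) = 1.2193 × 14.613 = 17.818 MPa
τ_m = K_s·8F_mD/(πd³) = 1.0734 × 20.794 = 22.32 MPa
Soderberg: 1/n_f = τ_a/S_se + τ_m/S_sy = 17.818/469 + 22.32/703 = 0.03799 + 0.03175 = 0.069741
n_f = 1/0.069741 = 14.34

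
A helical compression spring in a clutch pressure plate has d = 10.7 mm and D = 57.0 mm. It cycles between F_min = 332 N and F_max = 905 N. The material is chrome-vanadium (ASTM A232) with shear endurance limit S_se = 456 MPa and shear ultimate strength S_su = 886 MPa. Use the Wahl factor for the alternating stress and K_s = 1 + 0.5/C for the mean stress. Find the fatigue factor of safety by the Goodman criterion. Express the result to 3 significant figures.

5.36

C = D/d = 57.0/10.7 = 5.3271; K_W = (4C−1)/(4C−4)+0.615/C = 1.2888; K_s = 1+0.5/C = 1.0939
F_a = (F_max−F_min)/2 = 286.5 N; F_m = (F_max+F_min)/2 = 618.5 N
τ_a = K_W·8F_aD/(πd³) = 1.2888 × 33.946 = 43.749 MPa
τ_m = K_s·8F_mD/(πd³) = 1.0939 × 73.283 = 80.161 MPa
Goodman: 1/n_f = τ_a/S_se + τ_m/S_su = 43.749/456 + 80.161/886 = 0.09594 + 0.09048 = 0.18642
n_f = 1/0.18642 = 5.364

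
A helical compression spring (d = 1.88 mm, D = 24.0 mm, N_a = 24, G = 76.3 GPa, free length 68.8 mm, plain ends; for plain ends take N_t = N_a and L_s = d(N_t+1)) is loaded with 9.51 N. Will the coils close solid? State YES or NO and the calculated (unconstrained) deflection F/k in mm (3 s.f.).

YES, δ = 26.5 mm

k = Gd⁴/(8D³N_a) = (76.3×10³)(1.88⁴)/(8·24.0³·24) = 0.3591 N/mm
N_t = 24; L_s = 1.88·25 = 47 mm; δ_solid = L₀ − L_s = 68.8 − 47 = 21.8 mm
δ = F/k = 9.51/0.3591 = 26.483 mm
δ ≥ δ_solid → spring goes solid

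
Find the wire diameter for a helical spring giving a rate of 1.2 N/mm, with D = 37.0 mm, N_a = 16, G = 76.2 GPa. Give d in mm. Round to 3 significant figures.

3.18 mm

d = (8D³N_a·k / G)^(1/4) = (8·37.0³·16·1.2 / (76.2×10³))^0.25
  = (102.1)^0.25 = 3.1788 mm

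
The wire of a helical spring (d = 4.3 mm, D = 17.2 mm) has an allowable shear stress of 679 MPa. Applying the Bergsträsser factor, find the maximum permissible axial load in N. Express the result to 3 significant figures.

C = D/d = 17.2/4.3 = 4.0000
K_B = (4C+2)/(4C−3) = 18.000/13.000 = 1.3846
τ_max = K·8FD/(πd³) → F_max = τ_allow·πd³/(8DK)
F_max = 679·π·4.3³/(8·17.2·1.3846) = 1.696e+05/190.52 = 890.18 N

890 N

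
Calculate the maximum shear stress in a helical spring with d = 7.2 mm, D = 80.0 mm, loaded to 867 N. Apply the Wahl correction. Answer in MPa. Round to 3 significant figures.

Spring index C = D/d = 80.0/7.2 = 11.1111
K_W = (4C−1)/(4C−4) + 0.615/C = 43.444/40.444 + 0.0554 = 1.1295
τ₀ = 8FD/(πd³) = 8·867·80.0/(π·7.2³) = 554880/1172.6 = 473.21 MPa
τ_max = K·τ₀ = 1.1295 × 473.21 = 534.5 MPa

535 MPa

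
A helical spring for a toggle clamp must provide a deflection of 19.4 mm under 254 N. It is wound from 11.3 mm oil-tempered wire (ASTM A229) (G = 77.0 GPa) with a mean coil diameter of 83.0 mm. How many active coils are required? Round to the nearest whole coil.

Required rate k = F/δ = 254/19.4 = 13.093 N/mm
N_a = Gd⁴/(8D³k) = (77.0×10³ × 11.3⁴)/(8 × 83.0³ × 13.093)
    = 1.25546e+09 / 5.98903e+07 = 20.96 → 21 coils

21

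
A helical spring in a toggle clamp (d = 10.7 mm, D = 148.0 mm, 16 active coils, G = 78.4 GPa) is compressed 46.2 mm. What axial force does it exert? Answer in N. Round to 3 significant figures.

114 N

k = Gd⁴/(8D³N_a) = (78.4×10³)(10.7⁴)/(8·148.0³·16) = 2.4766 N/mm
F = k·δ = 2.4766 × 46.2 = 114.42 N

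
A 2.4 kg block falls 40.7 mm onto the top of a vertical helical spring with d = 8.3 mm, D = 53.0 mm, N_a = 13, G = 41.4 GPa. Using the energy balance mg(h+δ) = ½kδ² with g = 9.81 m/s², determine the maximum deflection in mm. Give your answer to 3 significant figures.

14.3 mm

k = Gd⁴/(8D³N_a) = (41.4×10³)(8.3⁴)/(8·53.0³·13) = 12.69 N/mm
W = mg = 2.4 × 9.81 = 23.544 N
½kδ² − Wδ − Wh = 0 → δ = (W + √(W² + 2kWh))/k
δ = (23.544 + √(554.32 + 24319.6))/12.69 = (23.544 + 157.71)/12.69 = 14.284 mm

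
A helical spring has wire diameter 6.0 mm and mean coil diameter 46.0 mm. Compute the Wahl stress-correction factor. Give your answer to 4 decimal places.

1.1927

C = D/d = 46.0/6.0 = 7.6667
K_W = (4C−1)/(4C−4) + 0.615/C = 29.667/26.667 + 0.0802 = 1.1927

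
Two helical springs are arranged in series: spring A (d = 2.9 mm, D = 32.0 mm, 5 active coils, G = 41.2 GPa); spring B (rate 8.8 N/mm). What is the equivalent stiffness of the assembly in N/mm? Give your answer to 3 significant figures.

k_A = Gd⁴/(8D³N_a) = (41.2×10³)(2.9⁴)/(8·32.0³·5) = 2.2232 N/mm
Series: 1/k_eq = 1/2.2232 + 1/8.8 = 0.56344; k_eq = 1.7748 N/mm

1.77 N/mm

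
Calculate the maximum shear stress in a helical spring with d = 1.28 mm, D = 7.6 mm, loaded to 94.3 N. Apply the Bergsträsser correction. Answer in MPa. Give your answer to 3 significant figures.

1080 MPa

Spring index C = D/d = 7.6/1.28 = 5.9375
K_B = (4C+2)/(4C−3) = 25.750/20.750 = 1.2410
τ₀ = 8FD/(πd³) = 8·94.3·7.6/(π·1.28³) = 5733.44/6.5884 = 870.23 MPa
τ_max = K·τ₀ = 1.2410 × 870.23 = 1079.9 MPa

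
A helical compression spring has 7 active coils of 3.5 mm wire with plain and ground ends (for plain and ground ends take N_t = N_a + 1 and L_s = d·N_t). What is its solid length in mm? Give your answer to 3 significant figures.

plain and ground ends: N_t = N_a + 1 = 7 + 1 = 8
L_s = d·N_t = 3.5 × 8 = 28 mm

28.0 mm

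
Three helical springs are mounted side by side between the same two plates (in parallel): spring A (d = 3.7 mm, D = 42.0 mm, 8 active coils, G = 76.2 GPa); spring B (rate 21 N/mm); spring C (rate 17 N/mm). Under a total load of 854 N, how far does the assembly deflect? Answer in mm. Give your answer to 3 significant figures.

k_A = Gd⁴/(8D³N_a) = (76.2×10³)(3.7⁴)/(8·42.0³·8) = 3.0119 N/mm
Parallel: k_eq = 3.0119 + 21 + 17 = 41.012 N/mm
δ = F/k_eq = 854/41.012 = 20.823 mm

20.8 mm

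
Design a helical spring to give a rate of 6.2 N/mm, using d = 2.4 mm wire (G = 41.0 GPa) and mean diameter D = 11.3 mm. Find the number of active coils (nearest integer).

N_a = Gd⁴/(8D³k) = (41.0×10³ × 2.4⁴)/(8 × 11.3³ × 6.2)
    = 1.36028e+06 / 71567.7 = 19.01 → 19 coils

19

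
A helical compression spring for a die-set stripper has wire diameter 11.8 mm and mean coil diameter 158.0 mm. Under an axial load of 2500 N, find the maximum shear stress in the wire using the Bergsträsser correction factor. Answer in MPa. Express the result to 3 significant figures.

673 MPa

Spring index C = D/d = 158.0/11.8 = 13.3898
K_B = (4C+2)/(4C−3) = 55.559/50.559 = 1.0989
τ₀ = 8FD/(πd³) = 8·2500·158.0/(π·11.8³) = 3.16e+06/5161.7 = 612.2 MPa
τ_max = K·τ₀ = 1.0989 × 612.2 = 672.74 MPa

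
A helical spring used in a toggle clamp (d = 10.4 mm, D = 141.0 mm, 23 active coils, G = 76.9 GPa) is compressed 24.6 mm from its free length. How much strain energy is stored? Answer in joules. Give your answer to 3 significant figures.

k = Gd⁴/(8D³N_a) = (76.9×10³)(10.4⁴)/(8·141.0³·23) = 1.7442 N/mm
U = ½kδ² = 0.5 × 1.7442 × 24.6² = 527.75 N·mm = 0.52775 J

0.528 J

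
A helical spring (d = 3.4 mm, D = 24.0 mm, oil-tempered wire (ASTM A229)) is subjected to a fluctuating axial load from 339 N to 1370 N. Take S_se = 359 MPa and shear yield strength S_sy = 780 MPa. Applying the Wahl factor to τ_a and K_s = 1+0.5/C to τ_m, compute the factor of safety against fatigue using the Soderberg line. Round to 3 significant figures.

C = D/d = 24.0/3.4 = 7.0588; K_W = (4C−1)/(4C−4)+0.615/C = 1.2109; K_s = 1+0.5/C = 1.0708
F_a = (F_max−F_min)/2 = 515.5 N; F_m = (F_max+F_min)/2 = 854.5 N
τ_a = K_W·8F_aD/(πd³) = 1.2109 × 801.57 = 970.63 MPa
τ_m = K_s·8F_mD/(πd³) = 1.0708 × 1328.7 = 1422.8 MPa
Soderberg: 1/n_f = τ_a/S_se + τ_m/S_sy = 970.63/359 + 1422.8/780 = 2.70372 + 1.82412 = 4.5278
n_f = 1/4.5278 = 0.2209

0.221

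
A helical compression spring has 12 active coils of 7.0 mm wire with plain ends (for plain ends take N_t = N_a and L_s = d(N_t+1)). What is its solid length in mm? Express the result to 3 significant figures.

91.0 mm

plain ends: N_t = N_a = 12
L_s = d·(N_t+1) = 7.0 × 13 = 91 mm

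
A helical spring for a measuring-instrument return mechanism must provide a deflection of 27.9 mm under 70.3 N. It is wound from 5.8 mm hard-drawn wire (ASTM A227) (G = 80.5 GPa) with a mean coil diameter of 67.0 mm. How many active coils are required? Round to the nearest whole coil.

15

Required rate k = F/δ = 70.3/27.9 = 2.5197 N/mm
N_a = Gd⁴/(8D³k) = (80.5×10³ × 5.8⁴)/(8 × 67.0³ × 2.5197)
    = 9.10978e+07 / 6.06269e+06 = 15.03 → 15 coils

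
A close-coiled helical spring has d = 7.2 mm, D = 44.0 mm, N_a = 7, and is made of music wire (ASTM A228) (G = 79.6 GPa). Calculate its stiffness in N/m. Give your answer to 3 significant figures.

k = Gd⁴/(8D³N_a) = (79.6×10³ × 7.2⁴) / (8 × 44.0³ × 7)
  = 2.13916e+08 / 4.7703e+06 = 44.843 N/mm = 44843 N/m

44800 N/m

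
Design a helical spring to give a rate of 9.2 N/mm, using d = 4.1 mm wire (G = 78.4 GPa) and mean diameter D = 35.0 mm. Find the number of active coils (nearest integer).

N_a = Gd⁴/(8D³k) = (78.4×10³ × 4.1⁴)/(8 × 35.0³ × 9.2)
    = 2.2154e+07 / 3.1556e+06 = 7.021 → 7 coils

7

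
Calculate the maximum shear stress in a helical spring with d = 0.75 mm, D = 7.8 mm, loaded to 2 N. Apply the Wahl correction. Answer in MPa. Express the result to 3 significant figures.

107 MPa

Spring index C = D/d = 7.8/0.75 = 10.4000
K_W = (4C−1)/(4C−4) + 0.615/C = 40.600/37.600 + 0.0591 = 1.1389
τ₀ = 8FD/(πd³) = 8·2·7.8/(π·0.75³) = 124.8/1.3254 = 94.163 MPa
τ_max = K·τ₀ = 1.1389 × 94.163 = 107.24 MPa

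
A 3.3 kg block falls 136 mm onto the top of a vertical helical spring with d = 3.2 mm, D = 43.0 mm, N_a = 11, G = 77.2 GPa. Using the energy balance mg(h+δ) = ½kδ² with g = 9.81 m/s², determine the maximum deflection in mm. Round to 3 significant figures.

k = Gd⁴/(8D³N_a) = (77.2×10³)(3.2⁴)/(8·43.0³·11) = 1.157 N/mm
W = mg = 3.3 × 9.81 = 32.373 N
½kδ² − Wδ − Wh = 0 → δ = (W + √(W² + 2kWh))/k
δ = (32.373 + √(1048 + 10187.8))/1.157 = (32.373 + 106)/1.157 = 119.6 mm

120 mm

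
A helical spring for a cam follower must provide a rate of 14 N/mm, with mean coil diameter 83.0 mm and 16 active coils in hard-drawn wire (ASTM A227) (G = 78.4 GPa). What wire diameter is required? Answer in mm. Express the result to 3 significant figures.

10.7 mm

d = (8D³N_a·k / G)^(1/4) = (8·83.0³·16·14 / (78.4×10³))^0.25
  = (13069)^0.25 = 10.6921 mm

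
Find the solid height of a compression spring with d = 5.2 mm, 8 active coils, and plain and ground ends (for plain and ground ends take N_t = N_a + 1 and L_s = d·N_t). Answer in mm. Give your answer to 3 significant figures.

46.8 mm

plain and ground ends: N_t = N_a + 1 = 8 + 1 = 9
L_s = d·N_t = 5.2 × 9 = 46.8 mm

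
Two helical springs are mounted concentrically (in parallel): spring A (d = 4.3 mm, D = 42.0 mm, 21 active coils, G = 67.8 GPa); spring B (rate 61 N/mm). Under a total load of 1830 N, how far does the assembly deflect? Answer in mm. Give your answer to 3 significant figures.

29.1 mm

k_A = Gd⁴/(8D³N_a) = (67.8×10³)(4.3⁴)/(8·42.0³·21) = 1.8623 N/mm
Parallel: k_eq = 1.8623 + 61 = 62.862 N/mm
δ = F/k_eq = 1830/62.862 = 29.111 mm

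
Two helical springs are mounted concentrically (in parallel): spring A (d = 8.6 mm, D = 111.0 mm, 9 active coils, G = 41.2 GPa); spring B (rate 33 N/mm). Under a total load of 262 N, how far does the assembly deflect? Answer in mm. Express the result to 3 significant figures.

k_A = Gd⁴/(8D³N_a) = (41.2×10³)(8.6⁴)/(8·111.0³·9) = 2.2887 N/mm
Parallel: k_eq = 2.2887 + 33 = 35.289 N/mm
δ = F/k_eq = 262/35.289 = 7.4245 mm

7.42 mm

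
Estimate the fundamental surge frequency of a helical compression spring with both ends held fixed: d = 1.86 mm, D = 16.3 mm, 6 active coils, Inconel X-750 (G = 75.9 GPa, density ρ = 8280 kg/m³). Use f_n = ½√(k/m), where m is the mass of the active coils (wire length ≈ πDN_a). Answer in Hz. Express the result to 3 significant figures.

k = Gd⁴/(8D³N_a) = (75.9×10³)(1.86⁴)/(8·16.3³·6) = 4.3701 N/mm = 4370.1 N/m
Wire length L = πDN_a = π·16.3·6 = 307.25 mm
m = ρ·(πd²/4)·L = 8280 × 2.7172×10⁻⁶ m² × 0.30725 m = 0.0069125 kg
f_n = ½√(k/m) = 0.5·√(4370.1/0.0069125) = 0.5·√(6.322e+05) = 397.56 Hz

398 Hz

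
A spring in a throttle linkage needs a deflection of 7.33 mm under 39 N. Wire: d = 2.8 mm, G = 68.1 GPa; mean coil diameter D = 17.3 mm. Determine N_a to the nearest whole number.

Required rate k = F/δ = 39/7.33 = 5.3206 N/mm
N_a = Gd⁴/(8D³k) = (68.1×10³ × 2.8⁴)/(8 × 17.3³ × 5.3206)
    = 4.18581e+06 / 220388 = 18.99 → 19 coils

19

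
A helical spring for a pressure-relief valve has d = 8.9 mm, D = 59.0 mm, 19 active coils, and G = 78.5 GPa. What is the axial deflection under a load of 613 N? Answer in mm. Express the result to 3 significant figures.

k = Gd⁴/(8D³N_a) = (78.5×10³)(8.9⁴)/(8·59.0³·19) = 15.777 N/mm
δ = F/k = 613 / 15.777 = 38.854 mm

38.9 mm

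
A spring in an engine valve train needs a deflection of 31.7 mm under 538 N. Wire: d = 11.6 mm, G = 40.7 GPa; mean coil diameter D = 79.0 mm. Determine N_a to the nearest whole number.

11

Required rate k = F/δ = 538/31.7 = 16.972 N/mm
N_a = Gd⁴/(8D³k) = (40.7×10³ × 11.6⁴)/(8 × 79.0³ × 16.972)
    = 7.3693e+08 / 6.69413e+07 = 11.01 → 11 coils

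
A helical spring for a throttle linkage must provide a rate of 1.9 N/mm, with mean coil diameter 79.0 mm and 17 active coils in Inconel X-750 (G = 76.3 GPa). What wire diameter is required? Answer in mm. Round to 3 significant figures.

6.39 mm

d = (8D³N_a·k / G)^(1/4) = (8·79.0³·17·1.9 / (76.3×10³))^0.25
  = (1669.7)^0.25 = 6.3924 mm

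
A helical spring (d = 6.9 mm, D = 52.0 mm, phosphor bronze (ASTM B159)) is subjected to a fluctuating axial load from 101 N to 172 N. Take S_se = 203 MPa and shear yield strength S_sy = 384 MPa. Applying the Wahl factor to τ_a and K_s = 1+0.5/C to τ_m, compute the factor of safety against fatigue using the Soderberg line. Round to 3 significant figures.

4.22

C = D/d = 52.0/6.9 = 7.5362; K_W = (4C−1)/(4C−4)+0.615/C = 1.1964; K_s = 1+0.5/C = 1.0663
F_a = (F_max−F_min)/2 = 35.5 N; F_m = (F_max+F_min)/2 = 136.5 N
τ_a = K_W·8F_aD/(πd³) = 1.1964 × 14.31 = 17.119 MPa
τ_m = K_s·8F_mD/(πd³) = 1.0663 × 55.021 = 58.671 MPa
Soderberg: 1/n_f = τ_a/S_se + τ_m/S_sy = 17.119/203 + 58.671/384 = 0.08433 + 0.15279 = 0.23712
n_f = 1/0.23712 = 4.217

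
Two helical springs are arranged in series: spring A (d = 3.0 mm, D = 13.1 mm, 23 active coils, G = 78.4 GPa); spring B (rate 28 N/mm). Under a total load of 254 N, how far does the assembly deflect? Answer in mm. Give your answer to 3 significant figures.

25.6 mm

k_A = Gd⁴/(8D³N_a) = (78.4×10³)(3.0⁴)/(8·13.1³·23) = 15.352 N/mm
Series: 1/k_eq = 1/15.352 + 1/28 = 0.10085; k_eq = 9.9155 N/mm
δ = F/k_eq = 254/9.9155 = 25.616 mm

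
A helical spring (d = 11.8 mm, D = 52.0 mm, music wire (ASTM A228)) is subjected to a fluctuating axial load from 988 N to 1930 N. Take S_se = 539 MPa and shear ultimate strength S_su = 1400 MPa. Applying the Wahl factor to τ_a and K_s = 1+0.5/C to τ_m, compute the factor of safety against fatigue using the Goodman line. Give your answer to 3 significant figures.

C = D/d = 52.0/11.8 = 4.4068; K_W = (4C−1)/(4C−4)+0.615/C = 1.3597; K_s = 1+0.5/C = 1.1135
F_a = (F_max−F_min)/2 = 471 N; F_m = (F_max+F_min)/2 = 1459 N
τ_a = K_W·8F_aD/(πd³) = 1.3597 × 37.959 = 51.614 MPa
τ_m = K_s·8F_mD/(πd³) = 1.1135 × 117.59 = 130.93 MPa
Goodman: 1/n_f = τ_a/S_se + τ_m/S_su = 51.614/539 + 130.93/1400 = 0.09576 + 0.09352 = 0.18928
n_f = 1/0.18928 = 5.283

5.28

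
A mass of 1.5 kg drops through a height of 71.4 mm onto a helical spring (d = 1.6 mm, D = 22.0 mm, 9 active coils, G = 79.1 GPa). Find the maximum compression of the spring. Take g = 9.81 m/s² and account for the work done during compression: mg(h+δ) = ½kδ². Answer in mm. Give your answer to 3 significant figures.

k = Gd⁴/(8D³N_a) = (79.1×10³)(1.6⁴)/(8·22.0³·9) = 0.67617 N/mm
W = mg = 1.5 × 9.81 = 14.715 N
½kδ² − Wδ − Wh = 0 → δ = (W + √(W² + 2kWh))/k
δ = (14.715 + √(216.53 + 1420.84))/0.67617 = (14.715 + 40.464)/0.67617 = 81.606 mm

81.6 mm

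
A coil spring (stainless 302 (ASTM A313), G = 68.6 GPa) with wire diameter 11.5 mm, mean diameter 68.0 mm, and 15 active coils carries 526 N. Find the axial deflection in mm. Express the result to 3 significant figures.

k = Gd⁴/(8D³N_a) = (68.6×10³)(11.5⁴)/(8·68.0³·15) = 31.799 N/mm
δ = F/k = 526 / 31.799 = 16.542 mm

16.5 mm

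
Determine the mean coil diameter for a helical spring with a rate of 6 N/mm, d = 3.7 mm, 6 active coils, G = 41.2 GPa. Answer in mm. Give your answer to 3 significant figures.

29.9 mm

D = (Gd⁴/(8N_a·k))^(1/3) = (41.2×10³·3.7⁴/(8·6·6))^(1/3)
  = (26810.9)^(1/3) = 29.9298 mm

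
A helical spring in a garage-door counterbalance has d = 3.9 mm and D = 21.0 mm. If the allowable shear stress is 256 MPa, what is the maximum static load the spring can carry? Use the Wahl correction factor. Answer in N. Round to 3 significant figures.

221 N

C = D/d = 21.0/3.9 = 5.3846
K_W = (4C−1)/(4C−4) + 0.615/C = 20.538/17.538 + 0.1142 = 1.2853
τ_max = K·8FD/(πd³) → F_max = τ_allow·πd³/(8DK)
F_max = 256·π·3.9³/(8·21.0·1.2853) = 47707/215.92 = 220.94 N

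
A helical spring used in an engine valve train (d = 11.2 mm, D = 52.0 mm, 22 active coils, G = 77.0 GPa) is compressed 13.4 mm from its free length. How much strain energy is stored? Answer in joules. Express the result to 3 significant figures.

k = Gd⁴/(8D³N_a) = (77.0×10³)(11.2⁴)/(8·52.0³·22) = 48.96 N/mm
U = ½kδ² = 0.5 × 48.96 × 13.4² = 4395.6 N·mm = 4.3956 J

4.40 J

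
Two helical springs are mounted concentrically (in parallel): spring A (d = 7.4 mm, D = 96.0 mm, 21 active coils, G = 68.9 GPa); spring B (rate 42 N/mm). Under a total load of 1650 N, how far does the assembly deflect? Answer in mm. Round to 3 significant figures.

k_A = Gd⁴/(8D³N_a) = (68.9×10³)(7.4⁴)/(8·96.0³·21) = 1.39 N/mm
Parallel: k_eq = 1.39 + 42 = 43.39 N/mm
δ = F/k_eq = 1650/43.39 = 38.027 mm

38.0 mm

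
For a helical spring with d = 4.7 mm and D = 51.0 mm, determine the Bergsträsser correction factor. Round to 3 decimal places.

C = D/d = 51.0/4.7 = 10.8511
K_B = (4C+2)/(4C−3) = 45.404/40.404 = 1.1237

1.124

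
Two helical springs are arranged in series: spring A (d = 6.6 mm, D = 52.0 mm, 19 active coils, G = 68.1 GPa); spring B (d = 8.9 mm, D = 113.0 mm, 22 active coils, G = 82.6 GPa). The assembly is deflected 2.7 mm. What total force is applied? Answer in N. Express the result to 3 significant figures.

4.12 N

k_A = Gd⁴/(8D³N_a) = (68.1×10³)(6.6⁴)/(8·52.0³·19) = 6.046 N/mm
k_B = Gd⁴/(8D³N_a) = (82.6×10³)(8.9⁴)/(8·113.0³·22) = 2.0408 N/mm
Series: 1/k_eq = 1/6.046 + 1/2.0408 = 0.65541; k_eq = 1.5258 N/mm
F = k_eq·δ = 1.5258·2.7 = 4.1195 N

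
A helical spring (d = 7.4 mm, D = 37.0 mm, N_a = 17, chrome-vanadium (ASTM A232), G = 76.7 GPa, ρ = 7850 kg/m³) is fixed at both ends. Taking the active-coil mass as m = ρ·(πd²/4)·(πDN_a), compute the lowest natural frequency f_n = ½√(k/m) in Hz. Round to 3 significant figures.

112 Hz

k = Gd⁴/(8D³N_a) = (76.7×10³)(7.4⁴)/(8·37.0³·17) = 33.387 N/mm = 33387 N/m
Wire length L = πDN_a = π·37.0·17 = 1976.1 mm
m = ρ·(πd²/4)·L = 7850 × 43.008×10⁻⁶ m² × 1.9761 m = 0.66715 kg
f_n = ½√(k/m) = 0.5·√(33387/0.66715) = 0.5·√(50044) = 111.85 Hz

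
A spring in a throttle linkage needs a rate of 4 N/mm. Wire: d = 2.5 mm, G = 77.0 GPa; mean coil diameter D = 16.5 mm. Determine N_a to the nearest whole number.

21

N_a = Gd⁴/(8D³k) = (77.0×10³ × 2.5⁴)/(8 × 16.5³ × 4)
    = 3.00781e+06 / 143748 = 20.92 → 21 coils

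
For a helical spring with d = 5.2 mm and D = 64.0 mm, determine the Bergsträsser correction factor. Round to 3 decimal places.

C = D/d = 64.0/5.2 = 12.3077
K_B = (4C+2)/(4C−3) = 51.231/46.231 = 1.1082

1.108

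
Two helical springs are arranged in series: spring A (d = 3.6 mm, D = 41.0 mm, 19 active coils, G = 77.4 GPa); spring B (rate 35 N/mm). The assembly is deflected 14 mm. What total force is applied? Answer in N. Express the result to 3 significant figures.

16.8 N

k_A = Gd⁴/(8D³N_a) = (77.4×10³)(3.6⁴)/(8·41.0³·19) = 1.241 N/mm
Series: 1/k_eq = 1/1.241 + 1/35 = 0.8344; k_eq = 1.1985 N/mm
F = k_eq·δ = 1.1985·14 = 16.778 N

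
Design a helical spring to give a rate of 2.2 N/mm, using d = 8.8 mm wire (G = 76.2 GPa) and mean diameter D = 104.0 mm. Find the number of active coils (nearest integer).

23

N_a = Gd⁴/(8D³k) = (76.2×10³ × 8.8⁴)/(8 × 104.0³ × 2.2)
    = 4.56968e+08 / 1.97976e+07 = 23.08 → 23 coils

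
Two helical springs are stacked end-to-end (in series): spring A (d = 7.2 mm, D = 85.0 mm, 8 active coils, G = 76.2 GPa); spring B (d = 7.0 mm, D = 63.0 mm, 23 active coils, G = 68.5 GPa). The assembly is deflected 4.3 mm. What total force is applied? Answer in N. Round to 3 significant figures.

k_A = Gd⁴/(8D³N_a) = (76.2×10³)(7.2⁴)/(8·85.0³·8) = 5.2101 N/mm
k_B = Gd⁴/(8D³N_a) = (68.5×10³)(7.0⁴)/(8·63.0³·23) = 3.5747 N/mm
Series: 1/k_eq = 1/5.2101 + 1/3.5747 = 0.47168; k_eq = 2.1201 N/mm
F = k_eq·δ = 2.1201·4.3 = 9.1164 N

9.12 N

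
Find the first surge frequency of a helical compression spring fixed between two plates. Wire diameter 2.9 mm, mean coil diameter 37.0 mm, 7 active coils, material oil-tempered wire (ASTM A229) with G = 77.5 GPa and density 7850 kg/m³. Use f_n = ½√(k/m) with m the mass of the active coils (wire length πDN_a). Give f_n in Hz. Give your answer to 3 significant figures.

107 Hz

k = Gd⁴/(8D³N_a) = (77.5×10³)(2.9⁴)/(8·37.0³·7) = 1.9324 N/mm = 1932.4 N/m
Wire length L = πDN_a = π·37.0·7 = 813.67 mm
m = ρ·(πd²/4)·L = 7850 × 6.6052×10⁻⁶ m² × 0.81367 m = 0.04219 kg
f_n = ½√(k/m) = 0.5·√(1932.4/0.04219) = 0.5·√(45803) = 107.01 Hz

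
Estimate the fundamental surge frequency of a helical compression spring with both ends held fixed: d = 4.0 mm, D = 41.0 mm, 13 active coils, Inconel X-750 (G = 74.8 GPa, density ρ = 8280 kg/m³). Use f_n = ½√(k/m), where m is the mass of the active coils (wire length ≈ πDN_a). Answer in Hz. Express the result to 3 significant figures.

61.9 Hz

k = Gd⁴/(8D³N_a) = (74.8×10³)(4.0⁴)/(8·41.0³·13) = 2.6715 N/mm = 2671.5 N/m
Wire length L = πDN_a = π·41.0·13 = 1674.5 mm
m = ρ·(πd²/4)·L = 8280 × 12.566×10⁻⁶ m² × 1.6745 m = 0.17423 kg
f_n = ½√(k/m) = 0.5·√(2671.5/0.17423) = 0.5·√(15333) = 61.914 Hz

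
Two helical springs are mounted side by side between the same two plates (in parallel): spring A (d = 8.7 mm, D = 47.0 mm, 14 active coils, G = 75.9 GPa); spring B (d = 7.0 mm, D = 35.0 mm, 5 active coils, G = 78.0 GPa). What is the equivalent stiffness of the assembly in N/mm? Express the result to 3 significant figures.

k_A = Gd⁴/(8D³N_a) = (75.9×10³)(8.7⁴)/(8·47.0³·14) = 37.394 N/mm
k_B = Gd⁴/(8D³N_a) = (78.0×10³)(7.0⁴)/(8·35.0³·5) = 109.2 N/mm
Parallel: k_eq = 37.394 + 109.2 = 146.59 N/mm

147 N/mm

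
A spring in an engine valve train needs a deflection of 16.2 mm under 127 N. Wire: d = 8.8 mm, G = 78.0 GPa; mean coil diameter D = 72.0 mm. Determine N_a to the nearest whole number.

Required rate k = F/δ = 127/16.2 = 7.8395 N/mm
N_a = Gd⁴/(8D³k) = (78.0×10³ × 8.8⁴)/(8 × 72.0³ × 7.8395)
    = 4.67762e+08 / 2.34086e+07 = 19.98 → 20 coils

20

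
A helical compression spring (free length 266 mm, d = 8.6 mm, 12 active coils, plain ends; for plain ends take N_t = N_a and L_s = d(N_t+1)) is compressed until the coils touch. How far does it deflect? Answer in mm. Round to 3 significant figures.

154 mm

N_t = 12; L_s = 8.6·13 = 111.8 mm
δ_solid = L₀ − L_s = 266 − 111.8 = 154.2 mm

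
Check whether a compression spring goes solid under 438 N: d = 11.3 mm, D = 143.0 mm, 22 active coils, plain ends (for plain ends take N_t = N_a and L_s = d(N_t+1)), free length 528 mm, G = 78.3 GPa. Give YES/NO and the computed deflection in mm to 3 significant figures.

NO, δ = 177 mm

k = Gd⁴/(8D³N_a) = (78.3×10³)(11.3⁴)/(8·143.0³·22) = 2.4806 N/mm
N_t = 22; L_s = 11.3·23 = 259.9 mm; δ_solid = L₀ − L_s = 528 − 259.9 = 268.1 mm
δ = F/k = 438/2.4806 = 176.57 mm
δ < δ_solid → spring does not go solid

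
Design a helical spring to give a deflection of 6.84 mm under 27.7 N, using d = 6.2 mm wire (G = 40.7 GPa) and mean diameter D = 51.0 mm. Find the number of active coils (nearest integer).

Required rate k = F/δ = 27.7/6.84 = 4.0497 N/mm
N_a = Gd⁴/(8D³k) = (40.7×10³ × 6.2⁴)/(8 × 51.0³ × 4.0497)
    = 6.01397e+07 / 4.29758e+06 = 13.99 → 14 coils

14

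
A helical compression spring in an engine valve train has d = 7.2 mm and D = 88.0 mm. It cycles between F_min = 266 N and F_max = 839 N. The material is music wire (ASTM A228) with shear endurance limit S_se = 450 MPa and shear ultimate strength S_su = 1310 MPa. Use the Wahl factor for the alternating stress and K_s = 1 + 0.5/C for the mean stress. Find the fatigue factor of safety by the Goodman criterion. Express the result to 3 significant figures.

C = D/d = 88.0/7.2 = 12.2222; K_W = (4C−1)/(4C−4)+0.615/C = 1.1171; K_s = 1+0.5/C = 1.0409
F_a = (F_max−F_min)/2 = 286.5 N; F_m = (F_max+F_min)/2 = 552.5 N
τ_a = K_W·8F_aD/(πd³) = 1.1171 × 172.01 = 192.16 MPa
τ_m = K_s·8F_mD/(πd³) = 1.0409 × 331.71 = 345.28 MPa
Goodman: 1/n_f = τ_a/S_se + τ_m/S_su = 192.16/450 + 345.28/1310 = 0.42702 + 0.26357 = 0.69059
n_f = 1/0.69059 = 1.448

1.45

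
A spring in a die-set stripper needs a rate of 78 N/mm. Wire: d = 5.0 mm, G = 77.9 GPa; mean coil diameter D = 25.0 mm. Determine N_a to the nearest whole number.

N_a = Gd⁴/(8D³k) = (77.9×10³ × 5.0⁴)/(8 × 25.0³ × 78)
    = 4.86875e+07 / 9.75e+06 = 4.994 → 5 coils

5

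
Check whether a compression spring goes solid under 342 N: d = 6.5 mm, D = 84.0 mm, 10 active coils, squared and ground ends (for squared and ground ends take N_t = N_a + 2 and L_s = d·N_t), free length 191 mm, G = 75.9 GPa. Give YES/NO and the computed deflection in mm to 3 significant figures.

k = Gd⁴/(8D³N_a) = (75.9×10³)(6.5⁴)/(8·84.0³·10) = 2.8574 N/mm
N_t = 12; L_s = 6.5·12 = 78 mm; δ_solid = L₀ − L_s = 191 − 78 = 113 mm
δ = F/k = 342/2.8574 = 119.69 mm
δ ≥ δ_solid → spring goes solid

YES, δ = 120 mm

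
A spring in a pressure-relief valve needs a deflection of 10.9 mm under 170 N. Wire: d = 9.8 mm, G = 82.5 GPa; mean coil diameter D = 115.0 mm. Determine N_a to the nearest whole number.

Required rate k = F/δ = 170/10.9 = 15.596 N/mm
N_a = Gd⁴/(8D³k) = (82.5×10³ × 9.8⁴)/(8 × 115.0³ × 15.596)
    = 7.60954e+08 / 1.89761e+08 = 4.01 → 4 coils

4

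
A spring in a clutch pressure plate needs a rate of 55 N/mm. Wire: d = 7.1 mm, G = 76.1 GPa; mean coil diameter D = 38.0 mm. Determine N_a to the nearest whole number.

8

N_a = Gd⁴/(8D³k) = (76.1×10³ × 7.1⁴)/(8 × 38.0³ × 55)
    = 1.93383e+08 / 2.41437e+07 = 8.01 → 8 coils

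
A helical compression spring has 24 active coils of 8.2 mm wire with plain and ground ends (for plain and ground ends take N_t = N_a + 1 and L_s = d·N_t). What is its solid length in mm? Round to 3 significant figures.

plain and ground ends: N_t = N_a + 1 = 24 + 1 = 25
L_s = d·N_t = 8.2 × 25 = 205 mm

205 mm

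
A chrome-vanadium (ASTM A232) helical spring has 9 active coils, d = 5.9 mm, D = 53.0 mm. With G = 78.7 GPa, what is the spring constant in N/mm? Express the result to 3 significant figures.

8.90 N/mm

k = Gd⁴/(8D³N_a) = (78.7×10³ × 5.9⁴) / (8 × 53.0³ × 9)
  = 9.53636e+07 / 1.07191e+07 = 8.8966 N/mm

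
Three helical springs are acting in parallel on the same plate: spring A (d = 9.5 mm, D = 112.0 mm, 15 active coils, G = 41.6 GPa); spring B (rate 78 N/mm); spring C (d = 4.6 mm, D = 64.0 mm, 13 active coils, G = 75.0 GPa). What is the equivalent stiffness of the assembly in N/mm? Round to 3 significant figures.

k_A = Gd⁴/(8D³N_a) = (41.6×10³)(9.5⁴)/(8·112.0³·15) = 2.0098 N/mm
k_C = Gd⁴/(8D³N_a) = (75.0×10³)(4.6⁴)/(8·64.0³·13) = 1.2317 N/mm
Parallel: k_eq = 2.0098 + 78 + 1.2317 = 81.242 N/mm

81.2 N/mm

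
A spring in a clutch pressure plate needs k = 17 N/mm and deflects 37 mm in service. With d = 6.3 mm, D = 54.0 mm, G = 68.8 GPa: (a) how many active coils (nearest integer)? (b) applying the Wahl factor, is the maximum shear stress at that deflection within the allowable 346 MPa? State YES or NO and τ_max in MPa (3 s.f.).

(a) 5 coils; (b) NO, τ_max = 410 MPa

N_a = Gd⁴/(8D³k) = (68.8×10³)(6.3⁴)/(8·54.0³·17) = 5.061 → N_a = 5
Actual rate k = Gd⁴/(8D³·5) = 17.207 N/mm
Working load F = kδ = 17.207·37 = 636.67 N
C = 54.0/6.3 = 8.5714; K_W = (4C−1)/(4C−4)+0.615/C = 1.1708
τ_max = K_W·8FD/(πd³) = 1.1708·350.13 = 409.93 MPa
τ_max > 346 MPa → exceeds allowable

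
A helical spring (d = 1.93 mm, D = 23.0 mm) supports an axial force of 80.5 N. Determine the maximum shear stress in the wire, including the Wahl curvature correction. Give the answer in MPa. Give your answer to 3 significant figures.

735 MPa

Spring index C = D/d = 23.0/1.93 = 11.9171
K_W = (4C−1)/(4C−4) + 0.615/C = 46.668/43.668 + 0.0516 = 1.1203
τ₀ = 8FD/(πd³) = 8·80.5·23.0/(π·1.93³) = 14812/22.585 = 655.83 MPa
τ_max = K·τ₀ = 1.1203 × 655.83 = 734.73 MPa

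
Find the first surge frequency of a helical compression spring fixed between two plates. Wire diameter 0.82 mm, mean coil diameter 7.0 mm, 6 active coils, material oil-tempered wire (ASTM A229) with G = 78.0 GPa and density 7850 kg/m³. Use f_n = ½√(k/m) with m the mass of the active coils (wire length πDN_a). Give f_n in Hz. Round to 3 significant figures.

k = Gd⁴/(8D³N_a) = (78.0×10³)(0.82⁴)/(8·7.0³·6) = 2.142 N/mm = 2142 N/m
Wire length L = πDN_a = π·7.0·6 = 131.95 mm
m = ρ·(πd²/4)·L = 7850 × 0.5281×10⁻⁶ m² × 0.13195 m = 0.000547 kg
f_n = ½√(k/m) = 0.5·√(2142/0.000547) = 0.5·√(3.9159e+06) = 989.43 Hz

989 Hz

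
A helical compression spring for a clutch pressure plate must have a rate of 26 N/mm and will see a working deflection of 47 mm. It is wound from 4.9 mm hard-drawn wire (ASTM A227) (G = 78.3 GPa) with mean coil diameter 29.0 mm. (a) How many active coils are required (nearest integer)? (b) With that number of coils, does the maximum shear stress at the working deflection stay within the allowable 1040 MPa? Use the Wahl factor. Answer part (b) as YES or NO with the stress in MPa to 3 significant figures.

N_a = Gd⁴/(8D³k) = (78.3×10³)(4.9⁴)/(8·29.0³·26) = 8.898 → N_a = 9
Actual rate k = Gd⁴/(8D³·9) = 25.705 N/mm
Working load F = kδ = 25.705·47 = 1208.1 N
C = 29.0/4.9 = 5.9184; K_W = (4C−1)/(4C−4)+0.615/C = 1.2564
τ_max = K_W·8FD/(πd³) = 1.2564·758.35 = 952.79 MPa
τ_max ≤ 1040 MPa → acceptable

(a) 9 coils; (b) YES, τ_max = 953 MPa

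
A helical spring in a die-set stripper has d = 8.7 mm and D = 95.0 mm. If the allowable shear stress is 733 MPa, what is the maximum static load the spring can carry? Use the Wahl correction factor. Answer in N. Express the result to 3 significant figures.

1760 N

C = D/d = 95.0/8.7 = 10.9195
K_W = (4C−1)/(4C−4) + 0.615/C = 42.678/39.678 + 0.0563 = 1.1319
τ_max = K·8FD/(πd³) → F_max = τ_allow·πd³/(8DK)
F_max = 733·π·8.7³/(8·95.0·1.1319) = 1.5164e+06/860.27 = 1762.7 N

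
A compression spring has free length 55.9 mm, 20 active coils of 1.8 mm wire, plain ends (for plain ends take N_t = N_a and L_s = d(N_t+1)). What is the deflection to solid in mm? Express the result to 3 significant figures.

18.1 mm

N_t = 20; L_s = 1.8·21 = 37.8 mm
δ_solid = L₀ − L_s = 55.9 − 37.8 = 18.1 mm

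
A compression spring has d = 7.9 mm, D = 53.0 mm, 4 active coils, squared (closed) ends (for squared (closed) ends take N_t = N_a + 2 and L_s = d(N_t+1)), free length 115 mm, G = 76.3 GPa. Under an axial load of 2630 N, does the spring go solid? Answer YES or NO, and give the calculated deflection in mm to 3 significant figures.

NO, δ = 42.2 mm

k = Gd⁴/(8D³N_a) = (76.3×10³)(7.9⁴)/(8·53.0³·4) = 62.381 N/mm
N_t = 6; L_s = 7.9·7 = 55.3 mm; δ_solid = L₀ − L_s = 115 − 55.3 = 59.7 mm
δ = F/k = 2630/62.381 = 42.16 mm
δ < δ_solid → spring does not go solid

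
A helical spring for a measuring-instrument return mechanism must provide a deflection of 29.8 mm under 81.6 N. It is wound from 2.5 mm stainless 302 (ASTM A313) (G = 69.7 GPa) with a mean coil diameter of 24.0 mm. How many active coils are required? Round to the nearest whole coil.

Required rate k = F/δ = 81.6/29.8 = 2.7383 N/mm
N_a = Gd⁴/(8D³k) = (69.7×10³ × 2.5⁴)/(8 × 24.0³ × 2.7383)
    = 2.72266e+06 / 302829 = 8.991 → 9 coils

9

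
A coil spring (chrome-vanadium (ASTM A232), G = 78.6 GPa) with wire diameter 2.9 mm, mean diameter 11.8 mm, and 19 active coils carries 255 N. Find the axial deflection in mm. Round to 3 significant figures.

k = Gd⁴/(8D³N_a) = (78.6×10³)(2.9⁴)/(8·11.8³·19) = 22.26 N/mm
δ = F/k = 255 / 22.26 = 11.456 mm

11.5 mm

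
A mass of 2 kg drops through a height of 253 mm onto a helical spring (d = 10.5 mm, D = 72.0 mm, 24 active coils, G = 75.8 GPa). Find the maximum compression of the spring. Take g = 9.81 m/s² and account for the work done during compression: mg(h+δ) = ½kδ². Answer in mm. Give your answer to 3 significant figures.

29.4 mm

k = Gd⁴/(8D³N_a) = (75.8×10³)(10.5⁴)/(8·72.0³·24) = 12.857 N/mm
W = mg = 2 × 9.81 = 19.62 N
½kδ² − Wδ − Wh = 0 → δ = (W + √(W² + 2kWh))/k
δ = (19.62 + √(384.94 + 127637))/12.857 = (19.62 + 357.8)/12.857 = 29.356 mm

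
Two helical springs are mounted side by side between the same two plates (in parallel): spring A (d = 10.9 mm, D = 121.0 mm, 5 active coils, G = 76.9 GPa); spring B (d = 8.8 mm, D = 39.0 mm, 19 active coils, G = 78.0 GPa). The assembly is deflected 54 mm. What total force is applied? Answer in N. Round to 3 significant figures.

k_A = Gd⁴/(8D³N_a) = (76.9×10³)(10.9⁴)/(8·121.0³·5) = 15.318 N/mm
k_B = Gd⁴/(8D³N_a) = (78.0×10³)(8.8⁴)/(8·39.0³·19) = 51.879 N/mm
Parallel: k_eq = 15.318 + 51.879 = 67.197 N/mm
F = k_eq·δ = 67.197·54 = 3628.6 N

3630 N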